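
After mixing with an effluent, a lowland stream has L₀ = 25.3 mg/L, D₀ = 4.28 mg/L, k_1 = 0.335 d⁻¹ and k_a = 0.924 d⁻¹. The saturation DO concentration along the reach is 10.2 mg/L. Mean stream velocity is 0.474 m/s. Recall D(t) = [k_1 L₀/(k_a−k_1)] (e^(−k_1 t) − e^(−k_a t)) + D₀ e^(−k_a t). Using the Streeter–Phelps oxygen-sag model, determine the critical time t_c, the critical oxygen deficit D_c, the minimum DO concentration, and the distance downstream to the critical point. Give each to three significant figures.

t_c ≈ 1.12 d; D_c ≈ 6.30 mg/L; min DO ≈ 3.90 mg/L; x_c ≈ 46.0 km

With k_a/k_1 = 2.758 and 1 − D₀(k_a−k_1)/(k_1 L₀) = 0.7026,
t_c = ln(2.758 × 0.7026) / (0.924 − 0.335) = ln(1.938) / 0.5890 = 0.6616/0.5890 = 1.123 d.
D_c = (k_1/k_a) L₀ e^(−k_1 t_c) = (0.335/0.924) × 25.3 × e^(−0.335×1.123) = 0.3626 × 25.3 × 0.6864 = 6.296 mg/L.
Minimum DO = C_s − D_c = 10.2 − 6.296 = 3.904 mg/L.
x_c = v t_c = 0.474 m/s × 1.123 d × 86400 s/d = 46000 m ≈ 46.0 km.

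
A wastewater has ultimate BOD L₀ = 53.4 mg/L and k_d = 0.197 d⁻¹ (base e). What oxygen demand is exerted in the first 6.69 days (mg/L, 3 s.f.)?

y ≈ 39.1 mg/L

y_t = L₀(1 − e^(−k_d t)) = 53.4 × (1 − e^(−0.197×6.69))
= 53.4 × (1 − 0.2677) = 53.4 × 0.7323 = 39.11 mg/L.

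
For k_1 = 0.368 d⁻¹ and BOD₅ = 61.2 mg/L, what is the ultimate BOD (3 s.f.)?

BOD₅ = L₀(1 − e^(−5k_1)) ⇒ L₀ = BOD₅ / (1 − e^(−5×0.368))
= 61.2 / (1 − 0.1588) = 61.2 / 0.8412 = 72.75 mg/L.

L₀ ≈ 72.8 mg/L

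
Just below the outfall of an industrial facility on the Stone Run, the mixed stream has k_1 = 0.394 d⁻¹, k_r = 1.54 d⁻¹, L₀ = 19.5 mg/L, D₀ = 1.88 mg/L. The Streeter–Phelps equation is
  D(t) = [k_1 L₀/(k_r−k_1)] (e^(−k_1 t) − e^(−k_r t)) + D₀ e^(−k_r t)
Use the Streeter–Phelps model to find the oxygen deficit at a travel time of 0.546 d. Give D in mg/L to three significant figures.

k_1 L₀/(k_r−k_1) = 0.394×19.5/(1.54−0.394) = 7.683/1.146 = 6.704 mg/L.
e^(−k_1 t) = e^(−0.394×0.5460) = 0.8064; e^(−k_r t) = e^(−1.54×0.5460) = 0.4313.
D = 6.704 × (0.8064 − 0.4313) + 1.88 × 0.4313 = 2.515 + 0.8109 = 3.326 mg/L.

D ≈ 3.33 mg/L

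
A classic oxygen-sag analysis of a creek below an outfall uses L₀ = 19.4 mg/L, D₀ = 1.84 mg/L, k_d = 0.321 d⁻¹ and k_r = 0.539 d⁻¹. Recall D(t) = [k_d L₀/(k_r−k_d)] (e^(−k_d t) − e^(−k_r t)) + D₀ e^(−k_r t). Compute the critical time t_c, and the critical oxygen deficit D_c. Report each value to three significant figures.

t_c ≈ 2.07 d; D_c ≈ 5.94 mg/L

With k_r/k_d = 1.679 and 1 − D₀(k_r−k_d)/(k_d L₀) = 0.9356,
t_c = ln(1.679 × 0.9356) / (0.539 − 0.321) = ln(1.571) / 0.2180 = 0.4517/0.2180 = 2.072 d.
D_c = (k_d/k_r) L₀ e^(−k_d t_c) = (0.321/0.539) × 19.4 × e^(−0.321×2.072) = 0.5955 × 19.4 × 0.5142 = 5.941 mg/L.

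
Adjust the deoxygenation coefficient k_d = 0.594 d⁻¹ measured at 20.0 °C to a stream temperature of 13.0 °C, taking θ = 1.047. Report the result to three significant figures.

k_d ≈ 0.431 d⁻¹

k_d(T₂) = k_d(T₁) · θ^(T₂−T₁) = 0.594 × 1.047^(13.0−20.0)
= 0.594 × 1.047^-7.00 = 0.594 × 0.7251 = 0.4307 d⁻¹.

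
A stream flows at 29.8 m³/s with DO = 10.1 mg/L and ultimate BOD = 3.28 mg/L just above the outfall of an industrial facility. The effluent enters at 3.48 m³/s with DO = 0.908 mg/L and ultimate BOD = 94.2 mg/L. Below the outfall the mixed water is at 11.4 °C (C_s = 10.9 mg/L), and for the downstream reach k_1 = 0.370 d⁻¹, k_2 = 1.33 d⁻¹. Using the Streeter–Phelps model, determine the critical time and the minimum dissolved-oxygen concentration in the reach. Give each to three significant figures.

Mixed DO = (29.8×10.1 + 3.48×0.908)/(29.8+3.48) = 304.1/33.28 = 9.139 mg/L.
Mixed L₀ = (29.8×3.28 + 3.48×94.2)/(33.28) = 425.6/33.28 = 12.79 mg/L.
Initial deficit D₀ = C_s − DO₀ = 10.9 − 9.139 = 1.761 mg/L.
t_c = (1/0.9600) ln[(1.33/0.370)(1 − 1.761×0.9600/(0.370×12.79))] = 1.042 × ln(2.310) = 0.8722 d.
D_c = (0.370/1.33) × 12.79 × e^(−0.370×0.8722) = 0.2782 × 12.79 × 0.7242 = 2.576 mg/L.
Minimum DO = 10.9 − 2.576 = 8.324 mg/L.

t_c ≈ 0.872 d; minimum DO ≈ 8.32 mg/L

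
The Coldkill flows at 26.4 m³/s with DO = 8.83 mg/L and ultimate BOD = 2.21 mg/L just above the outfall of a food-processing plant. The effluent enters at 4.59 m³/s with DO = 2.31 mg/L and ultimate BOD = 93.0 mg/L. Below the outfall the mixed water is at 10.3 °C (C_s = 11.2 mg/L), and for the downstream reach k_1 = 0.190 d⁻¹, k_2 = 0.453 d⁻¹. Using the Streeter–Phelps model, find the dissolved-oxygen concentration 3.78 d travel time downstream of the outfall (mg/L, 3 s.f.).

DO ≈ 7.12 mg/L

Mixed DO = (26.4×8.83 + 4.59×2.31)/(26.4+4.59) = 243.7/30.99 = 7.864 mg/L.
Mixed L₀ = (26.4×2.21 + 4.59×93.0)/(30.99) = 485.2/30.99 = 15.66 mg/L.
Initial deficit D₀ = C_s − DO₀ = 11.2 − 7.864 = 3.336 mg/L.
D(3.78) = [0.190×15.66/(0.453−0.190)](e^(−0.190×3.78) − e^(−0.453×3.78)) + 3.336 e^(−0.453×3.78)
= 11.31 × (0.4876 − 0.1804) + 3.336 × 0.1804 = 4.077 mg/L.
DO = 11.2 − 4.077 = 7.123 mg/L.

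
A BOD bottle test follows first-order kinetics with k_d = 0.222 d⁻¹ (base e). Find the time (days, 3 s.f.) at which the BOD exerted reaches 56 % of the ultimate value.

t ≈ 3.70 d

y/L₀ = 1 − e^(−k_d t) = 0.56 ⇒ e^(−k_d t) = 0.440
t = −ln(0.440) / 0.222 = 0.8210 / 0.222 = 3.698 d.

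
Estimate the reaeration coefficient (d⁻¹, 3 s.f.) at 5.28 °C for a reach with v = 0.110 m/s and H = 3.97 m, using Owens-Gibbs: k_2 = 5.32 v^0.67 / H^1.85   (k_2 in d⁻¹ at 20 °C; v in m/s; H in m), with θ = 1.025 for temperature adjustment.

k_2 ≈ 0.0658 d⁻¹

k_2(20) = 5.32 × 0.110^0.67 / 3.97^1.85 = 5.32 × 0.2279 / 12.82 = 0.09460 d⁻¹.
k_2(5.28) = 0.09460 × 1.025^(5.28−20) = 0.09460 × 0.6953 = 0.06577 d⁻¹.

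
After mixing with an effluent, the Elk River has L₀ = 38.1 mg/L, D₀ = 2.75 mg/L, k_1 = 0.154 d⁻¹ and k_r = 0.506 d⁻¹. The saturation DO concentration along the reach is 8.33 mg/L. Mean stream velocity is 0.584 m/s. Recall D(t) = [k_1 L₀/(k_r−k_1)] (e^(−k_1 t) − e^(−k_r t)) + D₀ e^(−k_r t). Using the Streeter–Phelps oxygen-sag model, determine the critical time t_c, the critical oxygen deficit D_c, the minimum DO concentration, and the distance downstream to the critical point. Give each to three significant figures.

At the critical point dD/dt = 0, so k_1 L₀ e^(−k_1 t) = k_r D. Substituting D(t) from the Streeter–Phelps equation and solving for t gives
t_c = ln[(k_r/k_1)(1 − D₀(k_r−k_1)/(k_1 L₀))] / (k_r−k_1).
Here k_r−k_1 = 0.3520 d⁻¹ and 1 − D₀(k_r−k_1)/(k_1 L₀) = 1 − 2.75×0.3520/(0.154×38.1) = 0.8350, so
t_c = ln(3.286 × 0.8350) / 0.3520 = 1.009 / 0.3520 = 2.867 d.
D_c = (k_1/k_r) L₀ e^(−k_1 t_c) = (0.154/0.506) × 38.1 × e^(−0.154×2.867) = 0.3043 × 38.1 × 0.6430 = 7.456 mg/L.
Minimum DO = C_s − D_c = 8.33 − 7.456 = 0.8736 mg/L.
x_c = v t_c = 0.584 m/s × 2.867 d × 86400 s/d = 144700 m ≈ 145 km.

t_c ≈ 2.87 d; D_c ≈ 7.46 mg/L; min DO ≈ 0.874 mg/L; x_c ≈ 145 km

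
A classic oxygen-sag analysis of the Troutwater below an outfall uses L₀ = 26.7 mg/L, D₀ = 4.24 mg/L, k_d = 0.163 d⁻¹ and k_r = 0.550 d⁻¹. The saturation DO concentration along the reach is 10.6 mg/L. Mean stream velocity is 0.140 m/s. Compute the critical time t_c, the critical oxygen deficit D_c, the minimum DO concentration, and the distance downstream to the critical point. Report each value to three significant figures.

t_c ≈ 1.92 d; D_c ≈ 5.79 mg/L; min DO ≈ 4.81 mg/L; x_c ≈ 23.2 km

With k_r/k_d = 3.374 and 1 − D₀(k_r−k_d)/(k_d L₀) = 0.6230,
t_c = ln(3.374 × 0.6230) / (0.550 − 0.163) = ln(2.102) / 0.3870 = 0.7429/0.3870 = 1.920 d.
D_c = (k_d/k_r) L₀ e^(−k_d t_c) = (0.163/0.550) × 26.7 × e^(−0.163×1.920) = 0.2964 × 26.7 × 0.7313 = 5.787 mg/L.
Minimum DO = C_s − D_c = 10.6 − 5.787 = 4.813 mg/L.
x_c = v t_c = 0.140 m/s × 1.920 d × 86400 s/d = 23220 m ≈ 23.2 km.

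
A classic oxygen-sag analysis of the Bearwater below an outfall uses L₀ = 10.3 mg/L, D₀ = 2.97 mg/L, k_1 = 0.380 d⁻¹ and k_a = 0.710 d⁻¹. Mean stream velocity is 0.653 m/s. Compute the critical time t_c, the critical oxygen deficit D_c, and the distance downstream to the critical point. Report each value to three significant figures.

t_c = [1/(k_a−k_1)] ln[(k_a/k_1)(1 − D₀(k_a−k_1)/(k_1 L₀))]
= [1/(0.710−0.380)] ln[(0.710/0.380)(1 − 2.97×0.3300/(0.380×10.3))]
= (1/0.3300) ln[1.868 × 0.7496] = 3.030 × ln(1.401) = 3.030 × 0.3369 = 1.021 d.
D_c = (k_1/k_a) L₀ e^(−k_1 t_c) = (0.380/0.710) × 10.3 × e^(−0.380×1.021) = 0.5352 × 10.3 × 0.6785 = 3.740 mg/L.
x_c = v t_c = 0.653 m/s × 1.021 d × 86400 s/d = 57590 m ≈ 57.6 km.

t_c ≈ 1.02 d; D_c ≈ 3.74 mg/L; x_c ≈ 57.6 km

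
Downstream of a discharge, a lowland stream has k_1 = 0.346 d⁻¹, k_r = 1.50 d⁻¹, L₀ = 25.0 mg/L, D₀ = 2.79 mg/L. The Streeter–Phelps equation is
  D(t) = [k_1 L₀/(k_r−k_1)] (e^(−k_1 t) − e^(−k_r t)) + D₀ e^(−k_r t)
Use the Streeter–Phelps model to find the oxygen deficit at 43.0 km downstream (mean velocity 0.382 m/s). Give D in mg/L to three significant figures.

D ≈ 4.11 mg/L

Travel time t = x/v = 43.0 km / (0.382 m/s) = 43000 m / 0.382 m/s = 112600 s = 1.303 d.
k_1 L₀/(k_r−k_1) = 0.346×25.0/(1.50−0.346) = 8.650/1.154 = 7.496 mg/L.
e^(−k_1 t) = e^(−0.346×1.303) = 0.6371; e^(−k_r t) = e^(−1.50×1.303) = 0.1417.
D = 7.496 × (0.6371 − 0.1417) + 2.79 × 0.1417 = 3.714 + 0.3953 = 4.109 mg/L.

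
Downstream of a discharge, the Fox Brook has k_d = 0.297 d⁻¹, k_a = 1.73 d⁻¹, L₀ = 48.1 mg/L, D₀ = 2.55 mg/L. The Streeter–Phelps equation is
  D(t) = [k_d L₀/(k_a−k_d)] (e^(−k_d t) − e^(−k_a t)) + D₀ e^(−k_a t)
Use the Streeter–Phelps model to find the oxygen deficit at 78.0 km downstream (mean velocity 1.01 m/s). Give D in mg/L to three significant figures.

Travel time t = x/v = 78.0 km / (1.01 m/s) = 78000 m / 1.01 m/s = 77230 s = 0.8938 d.
k_d L₀/(k_a−k_d) = 0.297×48.1/(1.73−0.297) = 14.29/1.433 = 9.969 mg/L.
e^(−k_d t) = e^(−0.297×0.8938) = 0.7668; e^(−k_a t) = e^(−1.73×0.8938) = 0.2130.
D = 9.969 × (0.7668 − 0.2130) + 2.55 × 0.2130 = 5.521 + 0.5432 = 6.064 mg/L.

D ≈ 6.06 mg/L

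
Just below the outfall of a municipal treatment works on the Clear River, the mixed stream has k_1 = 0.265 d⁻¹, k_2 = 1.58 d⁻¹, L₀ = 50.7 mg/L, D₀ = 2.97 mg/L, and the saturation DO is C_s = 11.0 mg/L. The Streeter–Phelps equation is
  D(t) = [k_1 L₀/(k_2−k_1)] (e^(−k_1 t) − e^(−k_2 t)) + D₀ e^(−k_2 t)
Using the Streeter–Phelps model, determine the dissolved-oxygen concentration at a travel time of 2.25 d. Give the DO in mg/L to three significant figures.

DO ≈ 5.58 mg/L

k_1 L₀/(k_2−k_1) = 0.265×50.7/(1.58−0.265) = 13.44/1.315 = 10.22 mg/L.
e^(−k_1 t) = e^(−0.265×2.250) = 0.5509; e^(−k_2 t) = e^(−1.58×2.250) = 0.02858.
D = 10.22 × (0.5509 − 0.02858) + 2.97 × 0.02858 = 5.336 + 0.08489 = 5.421 mg/L.
DO = C_s − D = 11.0 − 5.421 = 5.579 mg/L.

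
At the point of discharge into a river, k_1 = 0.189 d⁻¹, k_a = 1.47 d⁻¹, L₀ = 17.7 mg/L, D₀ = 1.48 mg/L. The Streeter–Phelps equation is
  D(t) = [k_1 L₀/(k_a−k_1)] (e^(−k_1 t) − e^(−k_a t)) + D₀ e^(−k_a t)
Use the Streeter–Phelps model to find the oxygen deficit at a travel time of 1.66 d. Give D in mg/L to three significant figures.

D ≈ 1.81 mg/L

k_1 L₀/(k_a−k_1) = 0.189×17.7/(1.47−0.189) = 3.345/1.281 = 2.611 mg/L.
e^(−k_1 t) = e^(−0.189×1.660) = 0.7307; e^(−k_a t) = e^(−1.47×1.660) = 0.08714.
D = 2.611 × (0.7307 − 0.08714) + 1.48 × 0.08714 = 1.681 + 0.1290 = 1.810 mg/L.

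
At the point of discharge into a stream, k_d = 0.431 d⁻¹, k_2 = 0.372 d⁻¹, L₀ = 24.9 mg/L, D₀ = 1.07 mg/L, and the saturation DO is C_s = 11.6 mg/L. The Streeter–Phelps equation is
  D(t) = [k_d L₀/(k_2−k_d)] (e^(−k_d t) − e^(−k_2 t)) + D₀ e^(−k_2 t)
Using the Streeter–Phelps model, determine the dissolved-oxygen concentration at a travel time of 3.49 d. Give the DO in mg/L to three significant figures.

k_d L₀/(k_2−k_d) = 0.431×24.9/(0.372−0.431) = 10.73/-0.05900 = -181.9 mg/L.
e^(−k_d t) = e^(−0.431×3.490) = 0.2222; e^(−k_2 t) = e^(−0.372×3.490) = 0.2730.
D = -181.9 × (0.2222 − 0.2730) + 1.07 × 0.2730 = 9.241 + 0.2921 = 9.533 mg/L.
DO = C_s − D = 11.6 − 9.533 = 2.067 mg/L.

DO ≈ 2.07 mg/L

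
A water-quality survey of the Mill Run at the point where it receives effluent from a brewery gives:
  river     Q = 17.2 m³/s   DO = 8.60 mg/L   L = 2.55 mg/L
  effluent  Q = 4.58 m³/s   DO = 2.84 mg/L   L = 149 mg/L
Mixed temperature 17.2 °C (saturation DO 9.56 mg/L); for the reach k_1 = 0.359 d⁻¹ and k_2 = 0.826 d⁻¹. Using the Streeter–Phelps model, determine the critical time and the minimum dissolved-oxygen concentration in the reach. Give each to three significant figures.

t_c ≈ 1.59 d; minimum DO ≈ 1.38 mg/L

Mixed DO = (17.2×8.60 + 4.58×2.84)/(17.2+4.58) = 160.9/21.78 = 7.389 mg/L.
Mixed L₀ = (17.2×2.55 + 4.58×149)/(21.78) = 726.3/21.78 = 33.35 mg/L.
Initial deficit D₀ = C_s − DO₀ = 9.56 − 7.389 = 2.171 mg/L.
t_c = (1/0.4670) ln[(0.826/0.359)(1 − 2.171×0.4670/(0.359×33.35))] = 2.141 × ln(2.106) = 1.595 d.
D_c = (0.359/0.826) × 33.35 × e^(−0.359×1.595) = 0.4346 × 33.35 × 0.5641 = 8.175 mg/L.
Minimum DO = 9.56 − 8.175 = 1.385 mg/L.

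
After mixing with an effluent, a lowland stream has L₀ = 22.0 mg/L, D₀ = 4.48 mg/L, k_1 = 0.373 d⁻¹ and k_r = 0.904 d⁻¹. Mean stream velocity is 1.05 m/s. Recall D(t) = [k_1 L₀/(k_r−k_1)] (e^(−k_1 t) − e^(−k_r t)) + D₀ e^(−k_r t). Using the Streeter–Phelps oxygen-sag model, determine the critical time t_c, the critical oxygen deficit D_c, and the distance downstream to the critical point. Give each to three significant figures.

t_c ≈ 1.02 d; D_c ≈ 6.20 mg/L; x_c ≈ 92.8 km

At the critical point dD/dt = 0, so k_1 L₀ e^(−k_1 t) = k_r D. Substituting D(t) from the Streeter–Phelps equation and solving for t gives
t_c = ln[(k_r/k_1)(1 − D₀(k_r−k_1)/(k_1 L₀))] / (k_r−k_1).
Here k_r−k_1 = 0.5310 d⁻¹ and 1 − D₀(k_r−k_1)/(k_1 L₀) = 1 − 4.48×0.5310/(0.373×22.0) = 0.7101, so
t_c = ln(2.424 × 0.7101) / 0.5310 = 0.5429 / 0.5310 = 1.022 d.
D_c = (k_1/k_r) L₀ e^(−k_1 t_c) = (0.373/0.904) × 22.0 × e^(−0.373×1.022) = 0.4126 × 22.0 × 0.6829 = 6.199 mg/L.
x_c = v t_c = 1.05 m/s × 1.022 d × 86400 s/d = 92750 m ≈ 92.8 km.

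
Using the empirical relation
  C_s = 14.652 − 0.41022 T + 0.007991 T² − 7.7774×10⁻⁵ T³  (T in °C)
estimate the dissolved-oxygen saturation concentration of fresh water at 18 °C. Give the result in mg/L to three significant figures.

C_s ≈ 9.40 mg/L

C_s = 14.652 − 0.41022×18 + 0.007991×18² − 7.7774×10⁻⁵×18³ = 9.404 mg/L.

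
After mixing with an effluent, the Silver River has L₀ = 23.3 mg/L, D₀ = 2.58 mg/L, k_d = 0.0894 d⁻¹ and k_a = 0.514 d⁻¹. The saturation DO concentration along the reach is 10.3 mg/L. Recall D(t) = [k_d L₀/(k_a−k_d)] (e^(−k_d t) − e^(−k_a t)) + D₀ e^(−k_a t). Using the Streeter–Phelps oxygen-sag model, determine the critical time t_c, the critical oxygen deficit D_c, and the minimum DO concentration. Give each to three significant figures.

t_c ≈ 2.36 d; D_c ≈ 3.28 mg/L; min DO ≈ 7.02 mg/L

At the critical point dD/dt = 0, so k_d L₀ e^(−k_d t) = k_a D. Substituting D(t) from the Streeter–Phelps equation and solving for t gives
t_c = ln[(k_a/k_d)(1 − D₀(k_a−k_d)/(k_d L₀))] / (k_a−k_d).
Here k_a−k_d = 0.4246 d⁻¹ and 1 − D₀(k_a−k_d)/(k_d L₀) = 1 − 2.58×0.4246/(0.0894×23.3) = 0.4741, so
t_c = ln(5.749 × 0.4741) / 0.4246 = 1.003 / 0.4246 = 2.362 d.
L(t_c) = L₀ e^(−k_d t_c) = 23.3 × 0.8097 = 18.87 mg/L, and at the critical point k_a D_c = k_d L, so D_c = (0.0894/0.514) × 18.87 = 3.281 mg/L.
Minimum DO = C_s − D_c = 10.3 − 3.281 = 7.019 mg/L.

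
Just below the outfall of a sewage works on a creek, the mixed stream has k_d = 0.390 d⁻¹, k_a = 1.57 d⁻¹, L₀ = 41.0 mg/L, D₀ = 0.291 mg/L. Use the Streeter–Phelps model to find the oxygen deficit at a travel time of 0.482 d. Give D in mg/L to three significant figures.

k_d L₀/(k_a−k_d) = 0.390×41.0/(1.57−0.390) = 15.99/1.180 = 13.55 mg/L.
e^(−k_d t) = e^(−0.390×0.4820) = 0.8286; e^(−k_a t) = e^(−1.57×0.4820) = 0.4692.
D = 13.55 × (0.8286 − 0.4692) + 0.291 × 0.4692 = 4.871 + 0.1365 = 5.007 mg/L.

D ≈ 5.01 mg/L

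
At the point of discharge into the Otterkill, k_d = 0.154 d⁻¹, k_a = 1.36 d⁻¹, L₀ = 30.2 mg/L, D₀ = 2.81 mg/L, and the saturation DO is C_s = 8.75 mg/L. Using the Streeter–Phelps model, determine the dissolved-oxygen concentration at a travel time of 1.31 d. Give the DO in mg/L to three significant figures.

k_d L₀/(k_a−k_d) = 0.154×30.2/(1.36−0.154) = 4.651/1.206 = 3.856 mg/L.
e^(−k_d t) = e^(−0.154×1.310) = 0.8173; e^(−k_a t) = e^(−1.36×1.310) = 0.1684.
D = 3.856 × (0.8173 − 0.1684) + 2.81 × 0.1684 = 2.503 + 0.4731 = 2.976 mg/L.
DO = C_s − D = 8.75 − 2.976 = 5.774 mg/L.

DO ≈ 5.77 mg/L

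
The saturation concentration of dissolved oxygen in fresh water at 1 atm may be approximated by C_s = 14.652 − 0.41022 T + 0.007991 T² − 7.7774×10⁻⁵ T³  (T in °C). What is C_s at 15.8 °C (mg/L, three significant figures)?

C_s ≈ 9.86 mg/L

C_s = 14.652 − 0.41022×15.8 + 0.007991×15.8² − 7.7774×10⁻⁵×15.8³ = 9.859 mg/L.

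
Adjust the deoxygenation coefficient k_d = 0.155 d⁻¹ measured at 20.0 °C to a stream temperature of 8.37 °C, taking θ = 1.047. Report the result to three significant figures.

k_d ≈ 0.0909 d⁻¹

k_d(T₂) = k_d(T₁) · θ^(T₂−T₁) = 0.155 × 1.047^(8.37−20.0)
= 0.155 × 1.047^-11.6 = 0.155 × 0.5862 = 0.09086 d⁻¹.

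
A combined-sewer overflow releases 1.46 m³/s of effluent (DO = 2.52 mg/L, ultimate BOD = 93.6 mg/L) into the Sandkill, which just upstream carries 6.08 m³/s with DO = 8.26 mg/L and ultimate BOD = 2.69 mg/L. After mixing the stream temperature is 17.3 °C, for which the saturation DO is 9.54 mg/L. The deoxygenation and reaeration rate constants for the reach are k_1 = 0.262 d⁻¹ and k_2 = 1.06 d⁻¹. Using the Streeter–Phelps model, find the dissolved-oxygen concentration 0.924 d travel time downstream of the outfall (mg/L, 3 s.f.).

Mixed DO = (6.08×8.26 + 1.46×2.52)/(6.08+1.46) = 53.90/7.540 = 7.149 mg/L.
Mixed L₀ = (6.08×2.69 + 1.46×93.6)/(7.540) = 153.0/7.540 = 20.29 mg/L.
Initial deficit D₀ = C_s − DO₀ = 9.54 − 7.149 = 2.391 mg/L.
D(0.924) = [0.262×20.29/(1.06−0.262)](e^(−0.262×0.924) − e^(−1.06×0.924)) + 2.391 e^(−1.06×0.924)
= 6.663 × (0.7850 − 0.3755) + 2.391 × 0.3755 = 3.626 mg/L.
DO = 9.54 − 3.626 = 5.914 mg/L.

DO ≈ 5.91 mg/L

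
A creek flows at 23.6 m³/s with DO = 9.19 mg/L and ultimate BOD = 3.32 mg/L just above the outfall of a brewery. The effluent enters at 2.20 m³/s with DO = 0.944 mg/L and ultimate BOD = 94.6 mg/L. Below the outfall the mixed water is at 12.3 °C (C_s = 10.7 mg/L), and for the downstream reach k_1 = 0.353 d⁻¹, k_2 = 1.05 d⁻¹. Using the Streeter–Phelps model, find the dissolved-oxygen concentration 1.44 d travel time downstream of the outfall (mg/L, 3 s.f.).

DO ≈ 8.07 mg/L

Mixed DO = (23.6×9.19 + 2.20×0.944)/(23.6+2.20) = 219.0/25.80 = 8.487 mg/L.
Mixed L₀ = (23.6×3.32 + 2.20×94.6)/(25.80) = 286.5/25.80 = 11.10 mg/L.
Initial deficit D₀ = C_s − DO₀ = 10.7 − 8.487 = 2.213 mg/L.
D(1.44) = [0.353×11.10/(1.05−0.353)](e^(−0.353×1.44) − e^(−1.05×1.44)) + 2.213 e^(−1.05×1.44)
= 5.623 × (0.6015 − 0.2205) + 2.213 × 0.2205 = 2.631 mg/L.
DO = 10.7 − 2.631 = 8.069 mg/L.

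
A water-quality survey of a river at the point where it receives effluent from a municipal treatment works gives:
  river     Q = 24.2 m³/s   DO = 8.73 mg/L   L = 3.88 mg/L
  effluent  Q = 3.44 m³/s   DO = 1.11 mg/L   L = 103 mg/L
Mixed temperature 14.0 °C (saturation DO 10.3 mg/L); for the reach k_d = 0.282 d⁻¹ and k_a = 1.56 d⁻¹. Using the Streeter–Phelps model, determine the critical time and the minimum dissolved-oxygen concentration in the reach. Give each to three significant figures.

Mixed DO = (24.2×8.73 + 3.44×1.11)/(24.2+3.44) = 215.1/27.64 = 7.782 mg/L.
Mixed L₀ = (24.2×3.88 + 3.44×103)/(27.64) = 448.2/27.64 = 16.22 mg/L.
Initial deficit D₀ = C_s − DO₀ = 10.3 − 7.782 = 2.518 mg/L.
t_c = (1/1.278) ln[(1.56/0.282)(1 − 2.518×1.278/(0.282×16.22))] = 0.7825 × ln(1.639) = 0.3864 d.
D_c = (0.282/1.56) × 16.22 × e^(−0.282×0.3864) = 0.1808 × 16.22 × 0.8968 = 2.629 mg/L.
Minimum DO = 10.3 − 2.629 = 7.671 mg/L.

t_c ≈ 0.386 d; minimum DO ≈ 7.67 mg/L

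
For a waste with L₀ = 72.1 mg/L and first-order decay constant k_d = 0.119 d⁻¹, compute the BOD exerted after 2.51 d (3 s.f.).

y ≈ 18.6 mg/L

y_t = L₀(1 − e^(−k_d t)) = 72.1 × (1 − e^(−0.119×2.51))
= 72.1 × (1 − 0.7418) = 72.1 × 0.2582 = 18.62 mg/L.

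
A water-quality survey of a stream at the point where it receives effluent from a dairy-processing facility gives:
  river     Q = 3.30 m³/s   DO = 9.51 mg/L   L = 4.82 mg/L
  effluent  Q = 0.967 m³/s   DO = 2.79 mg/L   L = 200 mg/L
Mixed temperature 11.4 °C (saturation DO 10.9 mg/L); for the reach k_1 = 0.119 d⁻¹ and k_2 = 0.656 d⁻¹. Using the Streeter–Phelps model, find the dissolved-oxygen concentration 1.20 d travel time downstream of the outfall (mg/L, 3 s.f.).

Mixed DO = (3.30×9.51 + 0.967×2.79)/(3.30+0.967) = 34.08/4.267 = 7.987 mg/L.
Mixed L₀ = (3.30×4.82 + 0.967×200)/(4.267) = 209.3/4.267 = 49.05 mg/L.
Initial deficit D₀ = C_s − DO₀ = 10.9 − 7.987 = 2.913 mg/L.
D(1.20) = [0.119×49.05/(0.656−0.119)](e^(−0.119×1.20) − e^(−0.656×1.20)) + 2.913 e^(−0.656×1.20)
= 10.87 × (0.8669 − 0.4551) + 2.913 × 0.4551 = 5.802 mg/L.
DO = 10.9 − 5.802 = 5.098 mg/L.

DO ≈ 5.10 mg/L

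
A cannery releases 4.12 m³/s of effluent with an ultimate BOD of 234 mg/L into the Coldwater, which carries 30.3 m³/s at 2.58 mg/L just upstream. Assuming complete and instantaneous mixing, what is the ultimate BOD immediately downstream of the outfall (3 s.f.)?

30.3 mg/L

Flow-weighted mixing: C = (Q_r C_r + Q_w C_w)/(Q_r + Q_w)
= (30.3×2.58 + 4.12×234)/(30.3 + 4.12) = 1042/34.42 = 30.28 mg/L.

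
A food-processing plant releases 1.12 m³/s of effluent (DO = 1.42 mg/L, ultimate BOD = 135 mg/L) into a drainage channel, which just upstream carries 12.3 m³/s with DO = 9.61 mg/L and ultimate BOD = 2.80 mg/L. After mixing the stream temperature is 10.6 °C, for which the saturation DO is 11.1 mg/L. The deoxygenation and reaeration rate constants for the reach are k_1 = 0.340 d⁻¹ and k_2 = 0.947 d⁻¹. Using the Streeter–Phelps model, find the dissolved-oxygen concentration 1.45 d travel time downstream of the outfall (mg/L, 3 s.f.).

Mixed DO = (12.3×9.61 + 1.12×1.42)/(12.3+1.12) = 119.8/13.42 = 8.926 mg/L.
Mixed L₀ = (12.3×2.80 + 1.12×135)/(13.42) = 185.6/13.42 = 13.83 mg/L.
Initial deficit D₀ = C_s − DO₀ = 11.1 − 8.926 = 2.174 mg/L.
D(1.45) = [0.340×13.83/(0.947−0.340)](e^(−0.340×1.45) − e^(−0.947×1.45)) + 2.174 e^(−0.947×1.45)
= 7.748 × (0.6108 − 0.2533) + 2.174 × 0.2533 = 3.320 mg/L.
DO = 11.1 − 3.320 = 7.780 mg/L.

DO ≈ 7.78 mg/L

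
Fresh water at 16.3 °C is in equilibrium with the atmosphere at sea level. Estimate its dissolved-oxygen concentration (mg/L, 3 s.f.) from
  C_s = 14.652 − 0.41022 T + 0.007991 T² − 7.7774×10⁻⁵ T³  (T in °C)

C_s = 14.652 − 0.41022×16.3 + 0.007991×16.3² − 7.7774×10⁻⁵×16.3³ = 9.752 mg/L.

C_s ≈ 9.75 mg/L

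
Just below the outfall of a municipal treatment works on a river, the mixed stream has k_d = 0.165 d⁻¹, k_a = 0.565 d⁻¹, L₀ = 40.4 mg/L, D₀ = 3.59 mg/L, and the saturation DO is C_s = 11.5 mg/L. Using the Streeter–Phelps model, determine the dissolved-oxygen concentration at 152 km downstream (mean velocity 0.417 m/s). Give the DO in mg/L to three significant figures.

Travel time t = x/v = 152 km / (0.417 m/s) = 152000 m / 0.417 m/s = 364500 s = 4.219 d.
k_d L₀/(k_a−k_d) = 0.165×40.4/(0.565−0.165) = 6.666/0.4000 = 16.67 mg/L.
e^(−k_d t) = e^(−0.165×4.219) = 0.4985; e^(−k_a t) = e^(−0.565×4.219) = 0.09221.
D = 16.67 × (0.4985 − 0.09221) + 3.59 × 0.09221 = 6.771 + 0.3310 = 7.102 mg/L.
DO = C_s − D = 11.5 − 7.102 = 4.398 mg/L.

DO ≈ 4.40 mg/L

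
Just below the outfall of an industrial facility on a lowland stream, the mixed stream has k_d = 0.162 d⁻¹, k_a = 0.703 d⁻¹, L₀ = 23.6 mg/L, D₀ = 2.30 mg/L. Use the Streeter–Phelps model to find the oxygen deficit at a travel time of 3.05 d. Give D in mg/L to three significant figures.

k_d L₀/(k_a−k_d) = 0.162×23.6/(0.703−0.162) = 3.823/0.5410 = 7.067 mg/L.
e^(−k_d t) = e^(−0.162×3.050) = 0.6101; e^(−k_a t) = e^(−0.703×3.050) = 0.1172.
D = 7.067 × (0.6101 − 0.1172) + 2.30 × 0.1172 = 3.484 + 0.2695 = 3.753 mg/L.

D ≈ 3.75 mg/L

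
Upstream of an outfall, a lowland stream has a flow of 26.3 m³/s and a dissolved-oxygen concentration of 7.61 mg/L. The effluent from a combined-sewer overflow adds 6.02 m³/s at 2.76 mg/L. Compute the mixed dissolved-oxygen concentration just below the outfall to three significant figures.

Flow-weighted mixing: C = (Q_r C_r + Q_w C_w)/(Q_r + Q_w)
= (26.3×7.61 + 6.02×2.76)/(26.3 + 6.02) = 216.8/32.32 = 6.707 mg/L.

6.71 mg/L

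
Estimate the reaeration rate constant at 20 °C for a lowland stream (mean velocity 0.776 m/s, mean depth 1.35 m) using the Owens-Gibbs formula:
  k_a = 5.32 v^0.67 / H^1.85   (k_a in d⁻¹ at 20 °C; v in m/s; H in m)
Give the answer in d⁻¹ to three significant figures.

k_a = 5.32 × 0.776^0.67 / 1.35^1.85 = 5.32 × 0.8437 / 1.742 = 2.576 d⁻¹.

k_a ≈ 2.58 d⁻¹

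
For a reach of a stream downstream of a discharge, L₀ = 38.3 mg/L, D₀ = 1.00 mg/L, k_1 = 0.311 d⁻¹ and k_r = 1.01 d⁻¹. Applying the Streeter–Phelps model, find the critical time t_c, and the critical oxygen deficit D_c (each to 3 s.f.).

t_c ≈ 1.60 d; D_c ≈ 7.17 mg/L

With k_r/k_1 = 3.248 and 1 − D₀(k_r−k_1)/(k_1 L₀) = 0.9413,
t_c = ln(3.248 × 0.9413) / (1.01 − 0.311) = ln(3.057) / 0.6990 = 1.117/0.6990 = 1.599 d.
D_c = (k_1/k_r) L₀ e^(−k_1 t_c) = (0.311/1.01) × 38.3 × e^(−0.311×1.599) = 0.3079 × 38.3 × 0.6082 = 7.173 mg/L.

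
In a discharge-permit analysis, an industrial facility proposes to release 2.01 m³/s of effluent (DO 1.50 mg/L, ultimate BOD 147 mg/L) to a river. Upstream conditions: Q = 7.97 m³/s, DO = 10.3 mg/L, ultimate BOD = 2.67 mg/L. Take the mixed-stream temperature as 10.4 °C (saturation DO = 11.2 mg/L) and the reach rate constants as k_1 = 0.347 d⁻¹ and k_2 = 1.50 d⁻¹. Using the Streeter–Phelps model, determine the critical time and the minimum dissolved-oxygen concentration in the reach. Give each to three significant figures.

Mixed DO = (7.97×10.3 + 2.01×1.50)/(7.97+2.01) = 85.11/9.980 = 8.528 mg/L.
Mixed L₀ = (7.97×2.67 + 2.01×147)/(9.980) = 316.7/9.980 = 31.74 mg/L.
Initial deficit D₀ = C_s − DO₀ = 11.2 − 8.528 = 2.672 mg/L.
t_c = (1/1.153) ln[(1.50/0.347)(1 − 2.672×1.153/(0.347×31.74))] = 0.8673 × ln(3.113) = 0.9850 d.
D_c = (0.347/1.50) × 31.74 × e^(−0.347×0.9850) = 0.2313 × 31.74 × 0.7105 = 5.217 mg/L.
Minimum DO = 11.2 − 5.217 = 5.983 mg/L.

t_c ≈ 0.985 d; minimum DO ≈ 5.98 mg/L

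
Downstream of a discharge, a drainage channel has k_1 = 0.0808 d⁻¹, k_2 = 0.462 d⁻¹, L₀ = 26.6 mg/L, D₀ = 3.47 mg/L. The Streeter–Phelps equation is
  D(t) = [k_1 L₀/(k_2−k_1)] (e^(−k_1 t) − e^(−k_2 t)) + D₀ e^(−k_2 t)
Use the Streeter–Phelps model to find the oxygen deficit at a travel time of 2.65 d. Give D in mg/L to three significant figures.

D ≈ 3.91 mg/L

k_1 L₀/(k_2−k_1) = 0.0808×26.6/(0.462−0.0808) = 2.149/0.3812 = 5.638 mg/L.
e^(−k_1 t) = e^(−0.0808×2.650) = 0.8073; e^(−k_2 t) = e^(−0.462×2.650) = 0.2940.
D = 5.638 × (0.8073 − 0.2940) + 3.47 × 0.2940 = 2.894 + 1.020 = 3.914 mg/L.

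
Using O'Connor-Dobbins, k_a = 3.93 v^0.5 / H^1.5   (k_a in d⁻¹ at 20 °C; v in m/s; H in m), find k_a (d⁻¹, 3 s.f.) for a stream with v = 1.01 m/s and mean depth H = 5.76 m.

k_a ≈ 0.286 d⁻¹

k_a = 3.93 × 1.01^0.5 / 5.76^1.5 = 3.93 × 1.005 / 13.82 = 0.2857 d⁻¹.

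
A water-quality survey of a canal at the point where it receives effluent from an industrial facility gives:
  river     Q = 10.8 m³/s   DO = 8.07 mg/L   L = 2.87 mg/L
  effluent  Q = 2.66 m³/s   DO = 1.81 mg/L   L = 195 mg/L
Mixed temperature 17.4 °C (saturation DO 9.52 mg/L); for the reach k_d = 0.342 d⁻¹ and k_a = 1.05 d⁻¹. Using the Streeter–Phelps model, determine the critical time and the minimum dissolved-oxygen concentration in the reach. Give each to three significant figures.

t_c ≈ 1.38 d; minimum DO ≈ 1.22 mg/L

Mixed DO = (10.8×8.07 + 2.66×1.81)/(10.8+2.66) = 91.97/13.46 = 6.833 mg/L.
Mixed L₀ = (10.8×2.87 + 2.66×195)/(13.46) = 549.7/13.46 = 40.84 mg/L.
Initial deficit D₀ = C_s − DO₀ = 9.52 − 6.833 = 2.687 mg/L.
t_c = (1/0.7080) ln[(1.05/0.342)(1 − 2.687×0.7080/(0.342×40.84))] = 1.412 × ln(2.652) = 1.378 d.
D_c = (0.342/1.05) × 40.84 × e^(−0.342×1.378) = 0.3257 × 40.84 × 0.6243 = 8.304 mg/L.
Minimum DO = 9.52 − 8.304 = 1.216 mg/L.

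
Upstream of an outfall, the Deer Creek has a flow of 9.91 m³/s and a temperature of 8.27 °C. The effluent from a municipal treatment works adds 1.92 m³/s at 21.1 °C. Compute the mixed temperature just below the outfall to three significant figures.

10.4 °C

Flow-weighted mixing: C = (Q_r C_r + Q_w C_w)/(Q_r + Q_w)
= (9.91×8.27 + 1.92×21.1)/(9.91 + 1.92) = 122.5/11.83 = 10.35 °C.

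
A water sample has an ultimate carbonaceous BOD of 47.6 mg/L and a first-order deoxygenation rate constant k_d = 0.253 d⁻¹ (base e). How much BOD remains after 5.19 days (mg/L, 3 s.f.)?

L ≈ 12.8 mg/L

L_t = L₀ e^(−k_d t) = 47.6 × e^(−0.253×5.19) = 47.6 × 0.2690 = 12.80 mg/L.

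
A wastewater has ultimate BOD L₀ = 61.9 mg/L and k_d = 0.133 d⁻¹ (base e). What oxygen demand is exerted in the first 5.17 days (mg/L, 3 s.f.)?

y_t = L₀(1 − e^(−k_d t)) = 61.9 × (1 − e^(−0.133×5.17))
= 61.9 × (1 − 0.5028) = 61.9 × 0.4972 = 30.78 mg/L.

y ≈ 30.8 mg/L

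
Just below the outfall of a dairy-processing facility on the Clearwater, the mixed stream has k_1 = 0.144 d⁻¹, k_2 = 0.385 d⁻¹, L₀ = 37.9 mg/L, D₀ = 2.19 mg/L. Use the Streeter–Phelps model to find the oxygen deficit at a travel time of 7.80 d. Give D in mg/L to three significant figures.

D ≈ 6.35 mg/L

k_1 L₀/(k_2−k_1) = 0.144×37.9/(0.385−0.144) = 5.458/0.2410 = 22.65 mg/L.
e^(−k_1 t) = e^(−0.144×7.800) = 0.3252; e^(−k_2 t) = e^(−0.385×7.800) = 0.04964.
D = 22.65 × (0.3252 − 0.04964) + 2.19 × 0.04964 = 6.241 + 0.1087 = 6.350 mg/L.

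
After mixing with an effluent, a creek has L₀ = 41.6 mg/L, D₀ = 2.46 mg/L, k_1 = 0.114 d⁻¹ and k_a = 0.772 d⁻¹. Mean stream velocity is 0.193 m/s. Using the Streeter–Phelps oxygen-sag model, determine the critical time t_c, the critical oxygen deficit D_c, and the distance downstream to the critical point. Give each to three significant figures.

t_c = [1/(k_a−k_1)] ln[(k_a/k_1)(1 − D₀(k_a−k_1)/(k_1 L₀))]
= [1/(0.772−0.114)] ln[(0.772/0.114)(1 − 2.46×0.6580/(0.114×41.6))]
= (1/0.6580) ln[6.772 × 0.6587] = 1.520 × ln(4.461) = 1.520 × 1.495 = 2.272 d.
D_c = (k_1/k_a) L₀ e^(−k_1 t_c) = (0.114/0.772) × 41.6 × e^(−0.114×2.272) = 0.1477 × 41.6 × 0.7718 = 4.741 mg/L.
x_c = v t_c = 0.193 m/s × 2.272 d × 86400 s/d = 37890 m ≈ 37.9 km.

t_c ≈ 2.27 d; D_c ≈ 4.74 mg/L; x_c ≈ 37.9 km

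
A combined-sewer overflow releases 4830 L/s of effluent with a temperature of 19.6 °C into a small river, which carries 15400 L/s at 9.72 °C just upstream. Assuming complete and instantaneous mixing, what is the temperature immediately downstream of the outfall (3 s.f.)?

12.1 °C

Flow-weighted mixing: C = (Q_r C_r + Q_w C_w)/(Q_r + Q_w)
= (15400×9.72 + 4830×19.6)/(15400 + 4830) = 244400/20230 = 12.08 °C.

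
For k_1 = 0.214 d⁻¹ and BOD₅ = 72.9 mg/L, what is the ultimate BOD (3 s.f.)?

L₀ ≈ 111 mg/L

BOD₅ = L₀(1 − e^(−5k_1)) ⇒ L₀ = BOD₅ / (1 − e^(−5×0.214))
= 72.9 / (1 − 0.3430) = 72.9 / 0.6570 = 111.0 mg/L.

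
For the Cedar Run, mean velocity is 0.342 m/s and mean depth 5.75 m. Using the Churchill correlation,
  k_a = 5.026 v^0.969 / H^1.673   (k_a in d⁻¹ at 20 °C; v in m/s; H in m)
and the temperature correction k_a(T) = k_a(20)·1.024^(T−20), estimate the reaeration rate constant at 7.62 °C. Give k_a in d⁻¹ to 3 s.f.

k_a(20) = 5.026 × 0.342^0.969 / 5.75^1.673 = 5.026 × 0.3536 / 18.66 = 0.09523 d⁻¹.
k_a(7.62) = 0.09523 × 1.024^(7.62−20) = 0.09523 × 0.7456 = 0.07100 d⁻¹.

k_a ≈ 0.0710 d⁻¹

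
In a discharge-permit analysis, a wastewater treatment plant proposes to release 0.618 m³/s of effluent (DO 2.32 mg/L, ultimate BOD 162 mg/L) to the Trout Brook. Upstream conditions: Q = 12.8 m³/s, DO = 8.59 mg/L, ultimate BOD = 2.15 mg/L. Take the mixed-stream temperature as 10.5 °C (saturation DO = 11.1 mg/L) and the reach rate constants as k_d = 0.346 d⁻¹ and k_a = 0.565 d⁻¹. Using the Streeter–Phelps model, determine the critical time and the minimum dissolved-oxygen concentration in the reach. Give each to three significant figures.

Mixed DO = (12.8×8.59 + 0.618×2.32)/(12.8+0.618) = 111.4/13.42 = 8.301 mg/L.
Mixed L₀ = (12.8×2.15 + 0.618×162)/(13.42) = 127.6/13.42 = 9.512 mg/L.
Initial deficit D₀ = C_s − DO₀ = 11.1 − 8.301 = 2.799 mg/L.
t_c = (1/0.2190) ln[(0.565/0.346)(1 − 2.799×0.2190/(0.346×9.512))] = 4.566 × ln(1.329) = 1.298 d.
D_c = (0.346/0.565) × 9.512 × e^(−0.346×1.298) = 0.6124 × 9.512 × 0.6382 = 3.717 mg/L.
Minimum DO = 11.1 − 3.717 = 7.383 mg/L.

t_c ≈ 1.30 d; minimum DO ≈ 7.38 mg/L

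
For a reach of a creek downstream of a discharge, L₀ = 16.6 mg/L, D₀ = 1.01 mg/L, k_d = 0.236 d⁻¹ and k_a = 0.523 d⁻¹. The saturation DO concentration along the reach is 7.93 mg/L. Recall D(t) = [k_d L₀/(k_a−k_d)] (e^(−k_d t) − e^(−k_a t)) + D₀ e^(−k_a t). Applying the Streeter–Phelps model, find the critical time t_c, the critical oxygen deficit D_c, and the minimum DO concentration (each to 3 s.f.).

t_c ≈ 2.50 d; D_c ≈ 4.15 mg/L; min DO ≈ 3.78 mg/L

At the critical point dD/dt = 0, so k_d L₀ e^(−k_d t) = k_a D. Substituting D(t) from the Streeter–Phelps equation and solving for t gives
t_c = ln[(k_a/k_d)(1 − D₀(k_a−k_d)/(k_d L₀))] / (k_a−k_d).
Here k_a−k_d = 0.2870 d⁻¹ and 1 − D₀(k_a−k_d)/(k_d L₀) = 1 − 1.01×0.2870/(0.236×16.6) = 0.9260, so
t_c = ln(2.216 × 0.9260) / 0.2870 = 0.7189 / 0.2870 = 2.505 d.
L(t_c) = L₀ e^(−k_d t_c) = 16.6 × 0.5537 = 9.191 mg/L, and at the critical point k_a D_c = k_d L, so D_c = (0.236/0.523) × 9.191 = 4.148 mg/L.
Minimum DO = C_s − D_c = 7.93 − 4.148 = 3.782 mg/L.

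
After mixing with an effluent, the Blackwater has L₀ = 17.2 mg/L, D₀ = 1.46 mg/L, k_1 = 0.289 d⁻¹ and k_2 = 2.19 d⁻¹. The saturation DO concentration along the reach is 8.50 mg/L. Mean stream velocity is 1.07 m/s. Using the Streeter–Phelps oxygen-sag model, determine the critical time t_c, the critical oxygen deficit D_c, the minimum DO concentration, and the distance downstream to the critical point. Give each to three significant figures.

t_c ≈ 0.635 d; D_c ≈ 1.89 mg/L; min DO ≈ 6.61 mg/L; x_c ≈ 58.7 km

At the critical point dD/dt = 0, so k_1 L₀ e^(−k_1 t) = k_2 D. Substituting D(t) from the Streeter–Phelps equation and solving for t gives
t_c = ln[(k_2/k_1)(1 − D₀(k_2−k_1)/(k_1 L₀))] / (k_2−k_1).
Here k_2−k_1 = 1.901 d⁻¹ and 1 − D₀(k_2−k_1)/(k_1 L₀) = 1 − 1.46×1.901/(0.289×17.2) = 0.4416, so
t_c = ln(7.578 × 0.4416) / 1.901 = 1.208 / 1.901 = 0.6354 d.
L(t_c) = L₀ e^(−k_1 t_c) = 17.2 × 0.8322 = 14.31 mg/L, and at the critical point k_2 D_c = k_1 L, so D_c = (0.289/2.19) × 14.31 = 1.889 mg/L.
Minimum DO = C_s − D_c = 8.50 − 1.889 = 6.611 mg/L.
x_c = v t_c = 1.07 m/s × 0.6354 d × 86400 s/d = 58750 m ≈ 58.7 km.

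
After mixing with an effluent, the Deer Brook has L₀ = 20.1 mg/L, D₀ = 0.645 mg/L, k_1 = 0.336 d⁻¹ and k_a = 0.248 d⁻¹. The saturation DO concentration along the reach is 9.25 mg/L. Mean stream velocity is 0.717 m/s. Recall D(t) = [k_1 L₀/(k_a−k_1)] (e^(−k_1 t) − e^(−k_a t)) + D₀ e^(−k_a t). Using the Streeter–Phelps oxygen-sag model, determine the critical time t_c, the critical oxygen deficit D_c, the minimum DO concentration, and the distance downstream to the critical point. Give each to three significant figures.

With k_a/k_1 = 0.7381 and 1 − D₀(k_a−k_1)/(k_1 L₀) = 1.008,
t_c = ln(0.7381 × 1.008) / (0.248 − 0.336) = ln(0.7443) / -0.08800 = -0.2953/-0.08800 = 3.356 d.
L(t_c) = L₀ e^(−k_1 t_c) = 20.1 × 0.3238 = 6.509 mg/L, and at the critical point k_a D_c = k_1 L, so D_c = (0.336/0.248) × 6.509 = 8.818 mg/L.
Minimum DO = C_s − D_c = 9.25 − 8.818 = 0.4316 mg/L.
x_c = v t_c = 0.717 m/s × 3.356 d × 86400 s/d = 207900 m ≈ 208 km.

t_c ≈ 3.36 d; D_c ≈ 8.82 mg/L; min DO ≈ 0.432 mg/L; x_c ≈ 208 km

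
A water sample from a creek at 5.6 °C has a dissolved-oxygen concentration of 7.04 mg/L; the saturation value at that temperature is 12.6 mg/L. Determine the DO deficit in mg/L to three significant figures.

D ≈ 5.56 mg/L

D = C_s − C = 12.6 − 7.04 = 5.56 mg/L.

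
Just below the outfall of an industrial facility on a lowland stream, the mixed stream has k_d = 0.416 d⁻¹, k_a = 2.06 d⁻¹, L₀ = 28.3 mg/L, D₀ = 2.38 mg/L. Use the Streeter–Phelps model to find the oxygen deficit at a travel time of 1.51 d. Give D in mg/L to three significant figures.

D ≈ 3.61 mg/L

k_d L₀/(k_a−k_d) = 0.416×28.3/(2.06−0.416) = 11.77/1.644 = 7.161 mg/L.
e^(−k_d t) = e^(−0.416×1.510) = 0.5336; e^(−k_a t) = e^(−2.06×1.510) = 0.04457.
D = 7.161 × (0.5336 − 0.04457) + 2.38 × 0.04457 = 3.502 + 0.1061 = 3.608 mg/L.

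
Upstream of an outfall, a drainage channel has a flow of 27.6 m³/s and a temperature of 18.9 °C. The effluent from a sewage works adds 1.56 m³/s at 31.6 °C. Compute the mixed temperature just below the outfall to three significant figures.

19.6 °C

Flow-weighted mixing: C = (Q_r C_r + Q_w C_w)/(Q_r + Q_w)
= (27.6×18.9 + 1.56×31.6)/(27.6 + 1.56) = 570.9/29.16 = 19.58 °C.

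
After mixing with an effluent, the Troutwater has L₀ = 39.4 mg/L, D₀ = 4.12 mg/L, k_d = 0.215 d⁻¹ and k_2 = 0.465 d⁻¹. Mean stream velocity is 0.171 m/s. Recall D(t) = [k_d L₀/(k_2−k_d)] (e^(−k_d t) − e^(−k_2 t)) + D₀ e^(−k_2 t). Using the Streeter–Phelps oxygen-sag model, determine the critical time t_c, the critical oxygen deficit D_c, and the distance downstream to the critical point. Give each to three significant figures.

t_c = [1/(k_2−k_d)] ln[(k_2/k_d)(1 − D₀(k_2−k_d)/(k_d L₀))]
= [1/(0.465−0.215)] ln[(0.465/0.215)(1 − 4.12×0.2500/(0.215×39.4))]
= (1/0.2500) ln[2.163 × 0.8784] = 4.000 × ln(1.900) = 4.000 × 0.6418 = 2.567 d.
D_c = (k_d/k_2) L₀ e^(−k_d t_c) = (0.215/0.465) × 39.4 × e^(−0.215×2.567) = 0.4624 × 39.4 × 0.5758 = 10.49 mg/L.
x_c = v t_c = 0.171 m/s × 2.567 d × 86400 s/d = 37930 m ≈ 37.9 km.

t_c ≈ 2.57 d; D_c ≈ 10.5 mg/L; x_c ≈ 37.9 km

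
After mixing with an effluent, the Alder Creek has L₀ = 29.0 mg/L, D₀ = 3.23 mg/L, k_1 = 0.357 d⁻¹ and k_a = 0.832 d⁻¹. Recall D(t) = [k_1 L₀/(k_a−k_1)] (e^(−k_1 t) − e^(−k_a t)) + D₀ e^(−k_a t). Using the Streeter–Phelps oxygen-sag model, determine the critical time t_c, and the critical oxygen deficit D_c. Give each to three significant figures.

t_c ≈ 1.44 d; D_c ≈ 7.43 mg/L

t_c = [1/(k_a−k_1)] ln[(k_a/k_1)(1 − D₀(k_a−k_1)/(k_1 L₀))]
= [1/(0.832−0.357)] ln[(0.832/0.357)(1 − 3.23×0.4750/(0.357×29.0))]
= (1/0.4750) ln[2.331 × 0.8518] = 2.105 × ln(1.985) = 2.105 × 0.6857 = 1.444 d.
D_c = (k_1/k_a) L₀ e^(−k_1 t_c) = (0.357/0.832) × 29.0 × e^(−0.357×1.444) = 0.4291 × 29.0 × 0.5973 = 7.432 mg/L.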